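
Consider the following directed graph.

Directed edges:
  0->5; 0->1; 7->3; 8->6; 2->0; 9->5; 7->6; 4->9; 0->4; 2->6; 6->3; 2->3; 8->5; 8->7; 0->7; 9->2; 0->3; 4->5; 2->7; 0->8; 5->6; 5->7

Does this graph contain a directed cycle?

DFS with white/gray/black marking, starting from 0:
0 gray
  8 gray
    7 gray
      3 gray
      3 black
      6 gray
        6→3: 3 black — skip
      6 black
    7 black
    8→6: 6 black — skip
    5 gray
      5→6: 6 black — skip
      5→7: 7 black — skip
    5 black
  8 black
  1 gray
  1 black
  4 gray
    9 gray
      2 gray
        2→3: 3 black — skip
        2→6: 6 black — skip
        2→0: 0 is gray → back edge
Back edge found, so a cycle exists: 0 → 4 → 9 → 2 → 0.

Yes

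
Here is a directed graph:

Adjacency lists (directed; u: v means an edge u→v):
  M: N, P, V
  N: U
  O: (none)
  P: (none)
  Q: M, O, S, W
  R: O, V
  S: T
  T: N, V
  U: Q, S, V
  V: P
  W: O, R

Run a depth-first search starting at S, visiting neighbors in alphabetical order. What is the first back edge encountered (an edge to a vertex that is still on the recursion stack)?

M→N

DFS from S (visiting neighbors in alphabetical order); mark gray on enter, black on exit:
S gray
  T gray
    N gray
      U gray
        Q gray
          M gray
            M→N: N is gray → back edge
First back edge: M → N.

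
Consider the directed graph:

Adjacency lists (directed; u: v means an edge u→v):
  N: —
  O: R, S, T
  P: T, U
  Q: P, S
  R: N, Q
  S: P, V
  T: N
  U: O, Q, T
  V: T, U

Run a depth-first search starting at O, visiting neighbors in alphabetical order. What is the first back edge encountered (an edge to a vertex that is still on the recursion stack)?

U→O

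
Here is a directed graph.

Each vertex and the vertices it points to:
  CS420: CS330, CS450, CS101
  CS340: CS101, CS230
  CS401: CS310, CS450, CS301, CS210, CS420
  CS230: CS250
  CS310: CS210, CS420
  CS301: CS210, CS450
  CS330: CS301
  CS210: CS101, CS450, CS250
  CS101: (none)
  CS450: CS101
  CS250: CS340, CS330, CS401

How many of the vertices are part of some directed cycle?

9

A vertex is on a directed cycle iff it belongs to a strongly connected component of size ≥ 2 (or has a self-loop).
The vertices on cycles are {CS210, CS230, CS250, CS301, CS310, CS330, CS340, CS401, CS420} — 9 in total.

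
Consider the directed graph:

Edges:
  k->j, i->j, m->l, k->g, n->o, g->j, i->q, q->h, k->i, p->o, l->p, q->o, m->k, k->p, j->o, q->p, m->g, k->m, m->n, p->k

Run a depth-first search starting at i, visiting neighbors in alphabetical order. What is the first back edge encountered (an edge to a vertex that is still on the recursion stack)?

k->i

DFS from i (visiting neighbors in alphabetical order); mark gray on enter, black on exit:
i gray
  j gray
    o gray
    o black
  j black
  q gray
    h gray
    h black
    q→o: o black — skip
    p gray
      k gray
        g gray
          g→j: j black — skip
        g black
        k→i: i is gray → back edge
First back edge: k → i.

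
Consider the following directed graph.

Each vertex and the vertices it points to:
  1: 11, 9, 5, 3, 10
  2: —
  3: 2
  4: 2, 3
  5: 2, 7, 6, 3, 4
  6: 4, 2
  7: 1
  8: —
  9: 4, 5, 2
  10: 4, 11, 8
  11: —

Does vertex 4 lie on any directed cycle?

4 lies on a cycle iff there is a path from 4 back to itself.
Exploring from 4, it never reaches itself; equivalently, its strongly connected component is a singleton.

No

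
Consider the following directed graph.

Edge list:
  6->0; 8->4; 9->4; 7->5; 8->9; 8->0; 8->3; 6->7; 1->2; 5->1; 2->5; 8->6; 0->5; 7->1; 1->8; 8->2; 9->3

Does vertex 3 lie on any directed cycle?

3 lies on a cycle iff there is a path from 3 back to itself.
Exploring from 3, it never reaches itself; equivalently, its strongly connected component is a singleton.

No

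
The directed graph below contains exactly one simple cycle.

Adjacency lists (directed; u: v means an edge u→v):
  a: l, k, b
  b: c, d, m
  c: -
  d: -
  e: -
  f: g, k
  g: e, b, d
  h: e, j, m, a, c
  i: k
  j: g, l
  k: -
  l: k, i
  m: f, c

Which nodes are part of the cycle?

DFS with gray/black marking from m:
m gray
  f gray
    g gray
      e gray
      e black
      b gray
        c gray
        c black
        d gray
        d black
        b→m: m is gray → back edge
Back edge closes the cycle m → f → g → b → m; its vertices are {b, f, g, m}.

b, f, g, m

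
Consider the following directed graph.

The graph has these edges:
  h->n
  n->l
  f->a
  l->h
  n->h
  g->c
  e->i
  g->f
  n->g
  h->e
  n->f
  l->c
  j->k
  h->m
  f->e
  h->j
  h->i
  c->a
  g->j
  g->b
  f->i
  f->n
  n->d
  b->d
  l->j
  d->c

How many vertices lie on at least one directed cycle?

5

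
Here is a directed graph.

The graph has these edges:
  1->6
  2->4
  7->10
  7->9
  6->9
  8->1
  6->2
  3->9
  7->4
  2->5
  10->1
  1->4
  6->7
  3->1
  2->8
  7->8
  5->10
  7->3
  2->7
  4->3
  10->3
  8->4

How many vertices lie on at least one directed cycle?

9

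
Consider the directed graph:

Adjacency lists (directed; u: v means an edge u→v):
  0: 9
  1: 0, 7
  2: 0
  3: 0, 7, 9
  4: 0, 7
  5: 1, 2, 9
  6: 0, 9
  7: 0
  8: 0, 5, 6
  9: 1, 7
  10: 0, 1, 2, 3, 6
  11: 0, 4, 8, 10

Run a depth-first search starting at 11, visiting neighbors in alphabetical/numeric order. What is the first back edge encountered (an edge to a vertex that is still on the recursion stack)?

DFS from 11 (visiting neighbors in alphabetical/numeric order); mark gray on enter, black on exit:
11 gray
  0 gray
    9 gray
      1 gray
        1→0: 0 is gray → back edge
First back edge: 1 → 0.

1->0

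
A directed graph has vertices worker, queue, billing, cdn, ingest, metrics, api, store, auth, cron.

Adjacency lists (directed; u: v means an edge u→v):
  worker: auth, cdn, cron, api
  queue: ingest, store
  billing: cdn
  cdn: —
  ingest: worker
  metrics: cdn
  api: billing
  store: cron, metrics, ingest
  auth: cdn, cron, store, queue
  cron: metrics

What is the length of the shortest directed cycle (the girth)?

For each vertex v, BFS finds the shortest path from v back to v.
The shortest such closed walk is ingest → worker → auth → queue → ingest, length 4.

4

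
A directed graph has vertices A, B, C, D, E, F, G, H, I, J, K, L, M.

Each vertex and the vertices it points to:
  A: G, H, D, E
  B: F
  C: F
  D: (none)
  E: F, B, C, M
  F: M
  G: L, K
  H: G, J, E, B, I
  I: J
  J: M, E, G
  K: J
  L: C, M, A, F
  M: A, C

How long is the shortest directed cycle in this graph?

For each vertex v, BFS finds the shortest path from v back to v.
The shortest such closed walk is A → G → L → A, length 3.

3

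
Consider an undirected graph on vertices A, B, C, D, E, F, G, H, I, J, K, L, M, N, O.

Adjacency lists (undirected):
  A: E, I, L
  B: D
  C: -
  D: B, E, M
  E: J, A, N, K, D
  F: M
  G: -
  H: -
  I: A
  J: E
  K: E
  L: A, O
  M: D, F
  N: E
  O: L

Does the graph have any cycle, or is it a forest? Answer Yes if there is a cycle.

No

DFS, tracking each vertex's parent; an edge to a visited non-parent vertex closes a cycle.
Start from E:
visit E (parent –)
  visit J (parent E)
    J–E: parent, skip
  visit A (parent E)
    A–E: parent, skip
    visit I (parent A)
      I–A: parent, skip
    visit L (parent A)
      L–A: parent, skip
      visit O (parent L)
        O–L: parent, skip
  visit N (parent E)
    N–E: parent, skip
  visit K (parent E)
    K–E: parent, skip
  visit D (parent E)
    visit B (parent D)
      B–D: parent, skip
    D–E: parent, skip
    visit M (parent D)
      M–D: parent, skip
      visit F (parent M)
        F–M: parent, skip
visit C (parent –)
visit G (parent –)
visit H (parent –)
No non-parent visited neighbor found — the graph is a forest.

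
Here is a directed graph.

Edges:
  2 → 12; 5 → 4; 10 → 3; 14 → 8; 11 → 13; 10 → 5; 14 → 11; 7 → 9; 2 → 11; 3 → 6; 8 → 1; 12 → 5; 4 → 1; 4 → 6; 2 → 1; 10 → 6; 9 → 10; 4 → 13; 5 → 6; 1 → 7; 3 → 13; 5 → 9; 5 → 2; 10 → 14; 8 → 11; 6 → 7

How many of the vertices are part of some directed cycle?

A vertex is on a directed cycle iff it belongs to a strongly connected component of size ≥ 2 (or has a self-loop).
The vertices on cycles are {1, 2, 3, 4, 5, 6, 7, 8, 9, 10, 12, 14} — 12 in total.

12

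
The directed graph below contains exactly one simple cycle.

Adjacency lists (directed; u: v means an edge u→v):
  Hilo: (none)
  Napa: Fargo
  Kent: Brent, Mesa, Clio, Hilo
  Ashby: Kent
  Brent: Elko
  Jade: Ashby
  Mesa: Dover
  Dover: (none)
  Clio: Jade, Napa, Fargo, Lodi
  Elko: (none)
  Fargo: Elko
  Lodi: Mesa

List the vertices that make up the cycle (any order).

DFS with gray/black marking from Kent:
Kent gray
  Brent gray
    Elko gray
    Elko black
  Brent black
  Mesa gray
    Dover gray
    Dover black
  Mesa black
  Clio gray
    Jade gray
      Ashby gray
        Ashby→Kent: Kent is gray → back edge
Back edge closes the cycle Kent → Clio → Jade → Ashby → Kent; its vertices are {Clio, Jade, Kent, Ashby}.

Clio, Jade, Kent, Ashby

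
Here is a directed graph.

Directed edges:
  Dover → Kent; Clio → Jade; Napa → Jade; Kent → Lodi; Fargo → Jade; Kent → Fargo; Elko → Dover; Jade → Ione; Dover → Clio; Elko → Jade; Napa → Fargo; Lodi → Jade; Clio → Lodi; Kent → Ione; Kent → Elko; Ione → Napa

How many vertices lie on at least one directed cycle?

A vertex is on a directed cycle iff it belongs to a strongly connected component of size ≥ 2 (or has a self-loop).
The vertices on cycles are {Elko, Ione, Jade, Kent, Napa, Dover, Fargo} — 7 in total.

7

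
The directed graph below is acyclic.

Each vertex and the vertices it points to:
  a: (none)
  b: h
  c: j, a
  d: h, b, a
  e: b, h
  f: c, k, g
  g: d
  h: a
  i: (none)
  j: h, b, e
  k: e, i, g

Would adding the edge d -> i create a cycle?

Adding d→i creates a cycle iff i can already reach d.
Explore from i: no path reaches d. The graph stays acyclic.

No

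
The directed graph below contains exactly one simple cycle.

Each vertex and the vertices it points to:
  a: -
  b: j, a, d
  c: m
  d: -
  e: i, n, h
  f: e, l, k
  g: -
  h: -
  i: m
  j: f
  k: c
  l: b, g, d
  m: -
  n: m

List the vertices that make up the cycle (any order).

DFS with gray/black marking from f:
f gray
  e gray
    i gray
      m gray
      m black
    i black
    n gray
      n→m: m black — skip
    n black
    h gray
    h black
  e black
  l gray
    b gray
      j gray
        j→f: f is gray → back edge
Back edge closes the cycle f → l → b → j → f; its vertices are {b, f, j, l}.

b, f, j, l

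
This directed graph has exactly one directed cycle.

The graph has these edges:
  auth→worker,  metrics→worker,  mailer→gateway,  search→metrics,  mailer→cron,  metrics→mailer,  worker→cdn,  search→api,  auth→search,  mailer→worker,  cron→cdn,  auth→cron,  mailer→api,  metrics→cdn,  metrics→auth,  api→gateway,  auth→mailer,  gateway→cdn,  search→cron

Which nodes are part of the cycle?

auth, search, metrics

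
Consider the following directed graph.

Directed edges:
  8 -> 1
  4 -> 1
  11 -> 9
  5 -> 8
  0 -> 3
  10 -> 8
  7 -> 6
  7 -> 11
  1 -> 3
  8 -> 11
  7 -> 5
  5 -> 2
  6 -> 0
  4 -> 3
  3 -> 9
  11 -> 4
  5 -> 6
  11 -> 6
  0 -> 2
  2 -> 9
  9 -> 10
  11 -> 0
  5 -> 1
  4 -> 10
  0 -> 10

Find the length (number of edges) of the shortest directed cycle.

For each vertex v, BFS finds the shortest path from v back to v.
The shortest such closed walk is 11 → 4 → 10 → 8 → 11, length 4.

4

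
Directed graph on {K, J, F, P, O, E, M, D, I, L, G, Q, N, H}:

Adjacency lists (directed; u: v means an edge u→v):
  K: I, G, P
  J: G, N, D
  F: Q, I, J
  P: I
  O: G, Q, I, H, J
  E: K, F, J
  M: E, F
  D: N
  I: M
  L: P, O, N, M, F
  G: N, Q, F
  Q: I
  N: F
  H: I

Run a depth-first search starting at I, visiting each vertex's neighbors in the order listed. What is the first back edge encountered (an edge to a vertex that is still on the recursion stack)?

K→I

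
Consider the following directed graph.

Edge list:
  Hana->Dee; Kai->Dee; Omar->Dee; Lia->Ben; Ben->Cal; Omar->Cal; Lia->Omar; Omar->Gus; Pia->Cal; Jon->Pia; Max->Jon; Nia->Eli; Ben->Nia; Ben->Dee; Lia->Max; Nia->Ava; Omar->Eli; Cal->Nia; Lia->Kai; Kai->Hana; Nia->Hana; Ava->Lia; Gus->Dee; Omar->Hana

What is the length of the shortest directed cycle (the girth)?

For each vertex v, BFS finds the shortest path from v back to v.
The shortest such closed walk is Lia → Ben → Nia → Ava → Lia, length 4.

4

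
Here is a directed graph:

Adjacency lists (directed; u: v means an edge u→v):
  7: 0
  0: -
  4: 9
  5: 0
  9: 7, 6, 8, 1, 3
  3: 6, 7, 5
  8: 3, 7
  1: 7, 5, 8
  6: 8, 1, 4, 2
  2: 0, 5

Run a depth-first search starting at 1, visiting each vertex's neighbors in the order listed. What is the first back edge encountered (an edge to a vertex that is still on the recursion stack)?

6→8

DFS from 1 (visiting each vertex's neighbors in the order listed); mark gray on enter, black on exit:
1 gray
  7 gray
    0 gray
    0 black
  7 black
  5 gray
    5→0: 0 black — skip
  5 black
  8 gray
    3 gray
      6 gray
        6→8: 8 is gray → back edge
First back edge: 6 → 8.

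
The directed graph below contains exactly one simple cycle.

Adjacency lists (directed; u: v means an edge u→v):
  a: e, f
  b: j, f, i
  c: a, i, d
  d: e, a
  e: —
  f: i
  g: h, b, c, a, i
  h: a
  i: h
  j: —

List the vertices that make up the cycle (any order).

a, f, h, i

DFS with gray/black marking from h:
h gray
  a gray
    e gray
    e black
    f gray
      i gray
        i→h: h is gray → back edge
Back edge closes the cycle h → a → f → i → h; its vertices are {a, f, h, i}.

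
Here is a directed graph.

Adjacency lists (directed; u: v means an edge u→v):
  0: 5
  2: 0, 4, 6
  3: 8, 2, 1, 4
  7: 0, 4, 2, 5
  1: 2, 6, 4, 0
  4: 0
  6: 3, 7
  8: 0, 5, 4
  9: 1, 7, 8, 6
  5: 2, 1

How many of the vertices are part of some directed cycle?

9

A vertex is on a directed cycle iff it belongs to a strongly connected component of size ≥ 2 (or has a self-loop).
The vertices on cycles are {0, 1, 2, 3, 4, 5, 6, 7, 8} — 9 in total.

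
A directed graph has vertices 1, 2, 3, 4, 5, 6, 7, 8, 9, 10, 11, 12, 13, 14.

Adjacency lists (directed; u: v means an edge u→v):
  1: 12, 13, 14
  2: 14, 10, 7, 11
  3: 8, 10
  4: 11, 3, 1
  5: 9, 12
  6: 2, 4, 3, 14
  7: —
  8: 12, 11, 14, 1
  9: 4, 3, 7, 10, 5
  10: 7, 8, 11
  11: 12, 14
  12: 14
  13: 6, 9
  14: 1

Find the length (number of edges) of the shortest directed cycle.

2

For each vertex v, BFS finds the shortest path from v back to v.
The shortest such closed walk is 9 → 5 → 9, length 2.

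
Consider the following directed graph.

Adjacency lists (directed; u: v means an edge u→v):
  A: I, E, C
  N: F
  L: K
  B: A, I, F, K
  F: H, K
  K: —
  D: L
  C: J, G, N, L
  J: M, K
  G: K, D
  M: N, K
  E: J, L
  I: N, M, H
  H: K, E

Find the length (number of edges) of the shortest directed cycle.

6

For each vertex v, BFS finds the shortest path from v back to v.
The shortest such closed walk is F → H → E → J → M → N → F, length 6.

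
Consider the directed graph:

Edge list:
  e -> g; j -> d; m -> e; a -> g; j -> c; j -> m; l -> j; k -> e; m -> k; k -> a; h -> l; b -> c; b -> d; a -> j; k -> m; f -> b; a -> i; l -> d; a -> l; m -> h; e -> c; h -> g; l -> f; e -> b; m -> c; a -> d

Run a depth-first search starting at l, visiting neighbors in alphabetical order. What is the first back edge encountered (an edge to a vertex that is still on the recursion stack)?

DFS from l (visiting neighbors in alphabetical order); mark gray on enter, black on exit:
l gray
  d gray
  d black
  f gray
    b gray
      c gray
      c black
      b→d: d black — skip
    b black
  f black
  j gray
    j→c: c black — skip
    j→d: d black — skip
    m gray
      m→c: c black — skip
      e gray
        e→b: b black — skip
        e→c: c black — skip
        g gray
        g black
      e black
      h gray
        h→g: g black — skip
        h→l: l is gray → back edge
First back edge: h → l.

h->l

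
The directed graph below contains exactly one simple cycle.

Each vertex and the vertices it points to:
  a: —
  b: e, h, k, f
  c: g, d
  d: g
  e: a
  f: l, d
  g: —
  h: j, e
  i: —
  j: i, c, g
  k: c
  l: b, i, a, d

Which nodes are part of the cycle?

DFS with gray/black marking from b:
b gray
  e gray
    a gray
    a black
  e black
  h gray
    j gray
      i gray
      i black
      c gray
        g gray
        g black
        d gray
          d→g: g black — skip
        d black
      c black
      j→g: g black — skip
    j black
    h→e: e black — skip
  h black
  k gray
    k→c: c black — skip
  k black
  f gray
    l gray
      l→b: b is gray → back edge
Back edge closes the cycle b → f → l → b; its vertices are {b, f, l}.

b, f, l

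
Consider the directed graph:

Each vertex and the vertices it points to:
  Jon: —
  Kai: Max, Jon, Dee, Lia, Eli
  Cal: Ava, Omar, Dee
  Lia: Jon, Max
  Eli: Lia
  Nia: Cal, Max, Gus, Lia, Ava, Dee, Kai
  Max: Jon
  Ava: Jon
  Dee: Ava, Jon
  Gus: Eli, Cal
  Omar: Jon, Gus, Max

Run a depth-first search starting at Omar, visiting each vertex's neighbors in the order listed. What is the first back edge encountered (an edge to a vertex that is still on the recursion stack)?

Cal→Omar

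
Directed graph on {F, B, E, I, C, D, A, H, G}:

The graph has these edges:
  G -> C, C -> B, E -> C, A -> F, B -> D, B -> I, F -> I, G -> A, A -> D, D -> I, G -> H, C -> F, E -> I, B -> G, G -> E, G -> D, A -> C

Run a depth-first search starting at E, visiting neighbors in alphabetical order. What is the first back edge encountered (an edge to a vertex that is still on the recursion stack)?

DFS from E (visiting neighbors in alphabetical order); mark gray on enter, black on exit:
E gray
  C gray
    B gray
      D gray
        I gray
        I black
      D black
      G gray
        A gray
          A→C: C is gray → back edge
First back edge: A → C.

A→C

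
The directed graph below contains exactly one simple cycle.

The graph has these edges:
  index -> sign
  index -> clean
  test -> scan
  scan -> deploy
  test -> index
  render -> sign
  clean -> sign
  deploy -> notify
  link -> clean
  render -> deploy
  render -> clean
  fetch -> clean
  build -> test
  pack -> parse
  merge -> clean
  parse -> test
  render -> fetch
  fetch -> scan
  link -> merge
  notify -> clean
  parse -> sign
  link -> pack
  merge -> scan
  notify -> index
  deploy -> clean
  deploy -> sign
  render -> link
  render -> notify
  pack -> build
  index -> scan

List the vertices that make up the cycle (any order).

DFS with gray/black marking from notify:
notify gray
  clean gray
    sign gray
    sign black
  clean black
  index gray
    index→clean: clean black — skip
    index→sign: sign black — skip
    scan gray
      deploy gray
        deploy→clean: clean black — skip
        deploy→sign: sign black — skip
        deploy→notify: notify is gray → back edge
Back edge closes the cycle notify → index → scan → deploy → notify; its vertices are {scan, index, deploy, notify}.

scan, index, deploy, notify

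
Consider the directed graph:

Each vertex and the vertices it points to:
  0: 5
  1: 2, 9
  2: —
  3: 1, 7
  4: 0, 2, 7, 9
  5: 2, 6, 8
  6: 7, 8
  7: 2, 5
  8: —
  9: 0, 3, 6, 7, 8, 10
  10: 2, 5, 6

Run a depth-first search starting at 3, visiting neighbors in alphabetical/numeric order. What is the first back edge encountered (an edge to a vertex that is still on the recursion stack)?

DFS from 3 (visiting neighbors in alphabetical/numeric order); mark gray on enter, black on exit:
3 gray
  1 gray
    2 gray
    2 black
    9 gray
      0 gray
        5 gray
          5→2: 2 black — skip
          6 gray
            7 gray
              7→2: 2 black — skip
              7→5: 5 is gray → back edge
First back edge: 7 → 5.

7->5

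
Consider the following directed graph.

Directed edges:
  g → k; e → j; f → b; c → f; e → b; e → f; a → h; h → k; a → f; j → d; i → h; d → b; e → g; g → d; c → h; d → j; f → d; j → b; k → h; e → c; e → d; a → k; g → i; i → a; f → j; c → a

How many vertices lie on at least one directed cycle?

A vertex is on a directed cycle iff it belongs to a strongly connected component of size ≥ 2 (or has a self-loop).
The vertices on cycles are {d, h, j, k} — 4 in total.

4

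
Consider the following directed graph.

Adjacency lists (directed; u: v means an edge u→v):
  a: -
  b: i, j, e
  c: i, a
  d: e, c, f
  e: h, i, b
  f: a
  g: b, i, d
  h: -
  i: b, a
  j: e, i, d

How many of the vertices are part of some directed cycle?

6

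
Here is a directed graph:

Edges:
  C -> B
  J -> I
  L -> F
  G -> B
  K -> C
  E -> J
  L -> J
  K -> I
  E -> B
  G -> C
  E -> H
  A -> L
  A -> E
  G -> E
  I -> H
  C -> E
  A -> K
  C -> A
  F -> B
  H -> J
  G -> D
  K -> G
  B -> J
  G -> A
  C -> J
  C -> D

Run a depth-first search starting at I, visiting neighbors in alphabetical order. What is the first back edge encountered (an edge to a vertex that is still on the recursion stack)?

J→I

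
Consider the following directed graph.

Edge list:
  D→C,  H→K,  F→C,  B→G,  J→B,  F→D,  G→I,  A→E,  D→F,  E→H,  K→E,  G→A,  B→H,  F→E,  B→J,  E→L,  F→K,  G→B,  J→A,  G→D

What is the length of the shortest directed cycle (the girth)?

2

For each vertex v, BFS finds the shortest path from v back to v.
The shortest such closed walk is G → B → G, length 2.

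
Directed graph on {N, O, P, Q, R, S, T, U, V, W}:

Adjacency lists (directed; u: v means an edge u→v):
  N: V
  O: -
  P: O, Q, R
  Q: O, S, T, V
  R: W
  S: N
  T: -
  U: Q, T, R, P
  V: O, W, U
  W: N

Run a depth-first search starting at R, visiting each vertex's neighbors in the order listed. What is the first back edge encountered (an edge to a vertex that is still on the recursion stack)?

DFS from R (visiting each vertex's neighbors in the order listed); mark gray on enter, black on exit:
R gray
  W gray
    N gray
      V gray
        O gray
        O black
        V→W: W is gray → back edge
First back edge: V → W.

V->W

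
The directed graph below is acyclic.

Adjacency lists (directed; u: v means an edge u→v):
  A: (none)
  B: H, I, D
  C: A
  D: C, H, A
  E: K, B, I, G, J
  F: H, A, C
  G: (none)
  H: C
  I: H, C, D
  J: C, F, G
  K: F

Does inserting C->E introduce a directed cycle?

Yes

Adding C→E creates a cycle iff E can already reach C.
Path from E: E → J → C.
So E → … → C → E is a cycle.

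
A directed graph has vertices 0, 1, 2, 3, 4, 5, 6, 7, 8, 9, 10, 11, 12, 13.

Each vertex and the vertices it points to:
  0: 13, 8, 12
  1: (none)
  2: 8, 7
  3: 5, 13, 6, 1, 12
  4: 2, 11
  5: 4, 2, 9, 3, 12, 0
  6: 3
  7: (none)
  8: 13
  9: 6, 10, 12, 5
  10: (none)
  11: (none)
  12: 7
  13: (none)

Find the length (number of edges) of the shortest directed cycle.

2

For each vertex v, BFS finds the shortest path from v back to v.
The shortest such closed walk is 5 → 3 → 5, length 2.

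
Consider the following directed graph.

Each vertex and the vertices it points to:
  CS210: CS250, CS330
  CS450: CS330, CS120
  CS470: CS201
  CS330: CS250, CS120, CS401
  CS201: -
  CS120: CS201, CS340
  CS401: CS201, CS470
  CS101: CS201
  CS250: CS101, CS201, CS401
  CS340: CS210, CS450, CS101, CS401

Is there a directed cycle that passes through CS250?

No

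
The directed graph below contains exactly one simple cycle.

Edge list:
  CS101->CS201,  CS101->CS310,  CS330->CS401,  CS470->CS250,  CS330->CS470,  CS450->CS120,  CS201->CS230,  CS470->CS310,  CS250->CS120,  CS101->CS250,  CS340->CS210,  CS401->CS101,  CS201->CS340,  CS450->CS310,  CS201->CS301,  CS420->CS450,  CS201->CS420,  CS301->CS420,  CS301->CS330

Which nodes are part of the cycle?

DFS with gray/black marking from CS101:
CS101 gray
  CS201 gray
    CS230 gray
    CS230 black
    CS301 gray
      CS420 gray
        CS450 gray
          CS120 gray
          CS120 black
          CS310 gray
          CS310 black
        CS450 black
      CS420 black
      CS330 gray
        CS401 gray
          CS401→CS101: CS101 is gray → back edge
Back edge closes the cycle CS101 → CS201 → CS301 → CS330 → CS401 → CS101; its vertices are {CS101, CS201, CS301, CS330, CS401}.

CS101, CS201, CS301, CS330, CS401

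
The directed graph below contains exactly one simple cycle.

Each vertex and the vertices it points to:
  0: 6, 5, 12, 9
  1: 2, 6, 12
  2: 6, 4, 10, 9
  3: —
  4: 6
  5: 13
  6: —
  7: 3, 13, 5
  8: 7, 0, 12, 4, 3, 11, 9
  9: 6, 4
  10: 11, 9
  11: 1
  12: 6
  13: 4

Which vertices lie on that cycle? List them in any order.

DFS with gray/black marking from 11:
11 gray
  1 gray
    2 gray
      6 gray
      6 black
      4 gray
        4→6: 6 black — skip
      4 black
      10 gray
        10→11: 11 is gray → back edge
Back edge closes the cycle 11 → 1 → 2 → 10 → 11; its vertices are {1, 2, 10, 11}.

1, 2, 10, 11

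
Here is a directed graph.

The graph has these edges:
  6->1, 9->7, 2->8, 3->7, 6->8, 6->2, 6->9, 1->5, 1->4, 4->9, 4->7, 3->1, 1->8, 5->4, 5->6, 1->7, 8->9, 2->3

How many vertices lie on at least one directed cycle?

5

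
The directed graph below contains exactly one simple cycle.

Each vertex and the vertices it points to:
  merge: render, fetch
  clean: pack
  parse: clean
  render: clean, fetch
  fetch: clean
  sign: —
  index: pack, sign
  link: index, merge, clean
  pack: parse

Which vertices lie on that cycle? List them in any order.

DFS with gray/black marking from pack:
pack gray
  parse gray
    clean gray
      clean→pack: pack is gray → back edge
Back edge closes the cycle pack → parse → clean → pack; its vertices are {pack, clean, parse}.

pack, clean, parse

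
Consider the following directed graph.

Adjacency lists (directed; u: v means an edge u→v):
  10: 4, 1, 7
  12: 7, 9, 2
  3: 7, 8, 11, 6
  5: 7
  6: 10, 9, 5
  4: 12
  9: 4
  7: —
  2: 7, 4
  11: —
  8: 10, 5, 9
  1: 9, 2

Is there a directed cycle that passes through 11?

No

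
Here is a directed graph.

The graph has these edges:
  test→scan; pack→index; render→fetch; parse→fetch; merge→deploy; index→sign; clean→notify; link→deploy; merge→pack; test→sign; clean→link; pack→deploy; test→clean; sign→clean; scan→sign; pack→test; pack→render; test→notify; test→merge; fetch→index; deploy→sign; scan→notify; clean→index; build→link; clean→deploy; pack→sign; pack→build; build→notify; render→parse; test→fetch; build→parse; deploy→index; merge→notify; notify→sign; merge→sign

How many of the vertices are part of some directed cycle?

A vertex is on a directed cycle iff it belongs to a strongly connected component of size ≥ 2 (or has a self-loop).
The vertices on cycles are {link, pack, sign, test, clean, index, merge, deploy, notify} — 9 in total.

9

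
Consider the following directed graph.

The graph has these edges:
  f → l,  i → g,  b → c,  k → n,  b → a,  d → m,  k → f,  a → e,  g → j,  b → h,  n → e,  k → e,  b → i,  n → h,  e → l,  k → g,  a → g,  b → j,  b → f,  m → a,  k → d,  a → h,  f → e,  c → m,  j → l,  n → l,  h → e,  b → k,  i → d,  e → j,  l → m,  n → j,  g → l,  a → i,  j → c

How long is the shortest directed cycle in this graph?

4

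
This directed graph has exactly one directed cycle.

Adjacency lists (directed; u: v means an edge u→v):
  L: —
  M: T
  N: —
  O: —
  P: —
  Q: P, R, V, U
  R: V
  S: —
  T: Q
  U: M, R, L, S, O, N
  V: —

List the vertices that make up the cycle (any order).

M, Q, T, U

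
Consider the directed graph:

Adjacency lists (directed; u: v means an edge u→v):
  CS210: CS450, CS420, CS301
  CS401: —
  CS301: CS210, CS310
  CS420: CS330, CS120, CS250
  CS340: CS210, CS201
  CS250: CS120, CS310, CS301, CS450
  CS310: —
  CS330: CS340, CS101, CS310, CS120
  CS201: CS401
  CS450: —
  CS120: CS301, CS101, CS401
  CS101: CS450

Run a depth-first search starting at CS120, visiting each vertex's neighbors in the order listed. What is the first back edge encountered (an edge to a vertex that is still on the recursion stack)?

CS340→CS210

DFS from CS120 (visiting each vertex's neighbors in the order listed); mark gray on enter, black on exit:
CS120 gray
  CS301 gray
    CS210 gray
      CS450 gray
      CS450 black
      CS420 gray
        CS330 gray
          CS340 gray
            CS340→CS210: CS210 is gray → back edge
First back edge: CS340 → CS210.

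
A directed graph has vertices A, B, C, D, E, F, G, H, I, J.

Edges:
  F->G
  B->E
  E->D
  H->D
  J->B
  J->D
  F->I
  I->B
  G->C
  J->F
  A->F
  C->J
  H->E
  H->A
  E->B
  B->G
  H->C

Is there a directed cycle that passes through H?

No

H lies on a cycle iff there is a path from H back to itself.
Exploring from H, it never reaches itself; equivalently, its strongly connected component is a singleton.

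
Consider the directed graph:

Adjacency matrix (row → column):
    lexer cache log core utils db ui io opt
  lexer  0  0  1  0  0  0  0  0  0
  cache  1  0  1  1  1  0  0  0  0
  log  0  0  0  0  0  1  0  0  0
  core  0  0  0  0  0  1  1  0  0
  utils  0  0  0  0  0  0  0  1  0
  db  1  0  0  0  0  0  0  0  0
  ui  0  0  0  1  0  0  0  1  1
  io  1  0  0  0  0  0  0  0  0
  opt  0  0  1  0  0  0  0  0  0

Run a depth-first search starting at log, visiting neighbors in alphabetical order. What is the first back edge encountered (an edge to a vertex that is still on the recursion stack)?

lexer->log

DFS from log (visiting neighbors in alphabetical order); mark gray on enter, black on exit:
log gray
  db gray
    lexer gray
      lexer→log: log is gray → back edge
First back edge: lexer → log.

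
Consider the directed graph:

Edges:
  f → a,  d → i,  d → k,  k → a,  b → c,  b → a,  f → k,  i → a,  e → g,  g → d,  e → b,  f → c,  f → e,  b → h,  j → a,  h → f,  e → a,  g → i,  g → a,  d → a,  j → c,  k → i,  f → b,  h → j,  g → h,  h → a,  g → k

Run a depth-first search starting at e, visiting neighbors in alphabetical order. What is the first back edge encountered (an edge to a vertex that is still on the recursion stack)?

f→b

DFS from e (visiting neighbors in alphabetical order); mark gray on enter, black on exit:
e gray
  a gray
  a black
  b gray
    b→a: a black — skip
    c gray
    c black
    h gray
      h→a: a black — skip
      f gray
        f→a: a black — skip
        f→b: b is gray → back edge
First back edge: f → b.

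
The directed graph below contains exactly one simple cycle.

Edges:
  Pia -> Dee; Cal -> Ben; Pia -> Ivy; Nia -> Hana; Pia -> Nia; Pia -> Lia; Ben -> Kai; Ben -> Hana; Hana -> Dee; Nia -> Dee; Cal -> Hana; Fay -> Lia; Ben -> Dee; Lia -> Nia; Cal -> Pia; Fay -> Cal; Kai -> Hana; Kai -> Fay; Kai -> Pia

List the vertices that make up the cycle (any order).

Ben, Cal, Fay, Kai

DFS with gray/black marking from Kai:
Kai gray
  Fay gray
    Lia gray
      Nia gray
        Hana gray
          Dee gray
          Dee black
        Hana black
        Nia→Dee: Dee black — skip
      Nia black
    Lia black
    Cal gray
      Pia gray
        Pia→Dee: Dee black — skip
        Pia→Lia: Lia black — skip
        Ivy gray
        Ivy black
        Pia→Nia: Nia black — skip
      Pia black
      Cal→Hana: Hana black — skip
      Ben gray
        Ben→Hana: Hana black — skip
        Ben→Dee: Dee black — skip
        Ben→Kai: Kai is gray → back edge
Back edge closes the cycle Kai → Fay → Cal → Ben → Kai; its vertices are {Ben, Cal, Fay, Kai}.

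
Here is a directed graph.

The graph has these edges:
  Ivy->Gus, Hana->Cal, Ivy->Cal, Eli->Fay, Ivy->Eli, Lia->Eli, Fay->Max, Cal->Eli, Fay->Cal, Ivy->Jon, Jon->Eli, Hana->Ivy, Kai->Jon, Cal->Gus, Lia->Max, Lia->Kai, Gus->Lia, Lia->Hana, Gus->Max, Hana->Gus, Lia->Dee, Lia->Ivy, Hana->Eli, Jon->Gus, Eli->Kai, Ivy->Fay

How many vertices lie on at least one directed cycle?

A vertex is on a directed cycle iff it belongs to a strongly connected component of size ≥ 2 (or has a self-loop).
The vertices on cycles are {Cal, Eli, Fay, Gus, Ivy, Jon, Kai, Lia, Hana} — 9 in total.

9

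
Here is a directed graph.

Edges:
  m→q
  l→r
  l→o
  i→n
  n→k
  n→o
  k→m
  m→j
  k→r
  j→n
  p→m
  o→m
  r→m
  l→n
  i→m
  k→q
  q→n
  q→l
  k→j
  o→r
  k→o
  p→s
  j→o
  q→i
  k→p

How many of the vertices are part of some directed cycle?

10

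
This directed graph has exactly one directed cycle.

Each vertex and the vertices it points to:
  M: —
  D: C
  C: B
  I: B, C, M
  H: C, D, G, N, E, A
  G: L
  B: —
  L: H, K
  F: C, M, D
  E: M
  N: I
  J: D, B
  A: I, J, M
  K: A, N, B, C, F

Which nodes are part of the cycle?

G, H, L

DFS with gray/black marking from H:
H gray
  C gray
    B gray
    B black
  C black
  D gray
    D→C: C black — skip
  D black
  G gray
    L gray
      L→H: H is gray → back edge
Back edge closes the cycle H → G → L → H; its vertices are {G, H, L}.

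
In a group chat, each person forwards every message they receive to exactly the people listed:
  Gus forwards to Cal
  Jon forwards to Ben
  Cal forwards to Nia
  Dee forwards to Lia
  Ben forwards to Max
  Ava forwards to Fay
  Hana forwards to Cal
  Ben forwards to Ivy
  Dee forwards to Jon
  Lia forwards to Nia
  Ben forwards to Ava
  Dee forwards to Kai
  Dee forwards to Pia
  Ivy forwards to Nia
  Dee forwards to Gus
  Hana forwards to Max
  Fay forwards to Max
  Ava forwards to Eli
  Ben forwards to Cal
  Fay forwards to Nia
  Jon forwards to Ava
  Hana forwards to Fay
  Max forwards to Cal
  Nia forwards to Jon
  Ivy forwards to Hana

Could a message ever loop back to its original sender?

Yes

DFS with white/gray/black marking, starting from Kai:
Kai gray
Kai black
Ava gray
  Fay gray
    Max gray
      Cal gray
        Nia gray
          Jon gray
            Jon→Ava: Ava is gray → back edge
Back edge found, so a cycle exists: Ava → Fay → Max → Cal → Nia → Jon → Ava.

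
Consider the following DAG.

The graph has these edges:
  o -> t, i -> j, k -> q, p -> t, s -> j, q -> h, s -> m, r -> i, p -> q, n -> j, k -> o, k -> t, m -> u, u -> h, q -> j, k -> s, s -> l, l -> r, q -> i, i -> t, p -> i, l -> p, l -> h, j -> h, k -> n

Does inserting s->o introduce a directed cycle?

No

Adding s→o creates a cycle iff o can already reach s.
Explore from o: no path reaches s. The graph stays acyclic.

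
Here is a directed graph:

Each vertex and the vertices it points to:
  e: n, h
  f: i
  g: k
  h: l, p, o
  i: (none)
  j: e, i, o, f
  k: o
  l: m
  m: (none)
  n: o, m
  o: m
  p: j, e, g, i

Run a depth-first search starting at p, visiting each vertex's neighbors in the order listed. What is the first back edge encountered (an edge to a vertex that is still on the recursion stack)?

DFS from p (visiting each vertex's neighbors in the order listed); mark gray on enter, black on exit:
p gray
  j gray
    e gray
      n gray
        o gray
          m gray
          m black
        o black
        n→m: m black — skip
      n black
      h gray
        l gray
          l→m: m black — skip
        l black
        h→p: p is gray → back edge
First back edge: h → p.

h->p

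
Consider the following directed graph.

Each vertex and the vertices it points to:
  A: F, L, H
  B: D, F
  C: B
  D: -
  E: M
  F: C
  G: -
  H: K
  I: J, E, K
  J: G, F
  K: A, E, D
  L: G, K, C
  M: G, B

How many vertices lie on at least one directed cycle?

7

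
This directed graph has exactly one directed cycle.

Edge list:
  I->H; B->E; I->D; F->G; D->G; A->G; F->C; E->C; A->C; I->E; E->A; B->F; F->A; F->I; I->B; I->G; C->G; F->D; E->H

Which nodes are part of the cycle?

DFS with gray/black marking from I:
I gray
  D gray
    G gray
    G black
  D black
  B gray
    E gray
      H gray
      H black
      C gray
        C→G: G black — skip
      C black
      A gray
        A→G: G black — skip
        A→C: C black — skip
      A black
    E black
    F gray
      F→G: G black — skip
      F→I: I is gray → back edge
Back edge closes the cycle I → B → F → I; its vertices are {B, F, I}.

B, F, I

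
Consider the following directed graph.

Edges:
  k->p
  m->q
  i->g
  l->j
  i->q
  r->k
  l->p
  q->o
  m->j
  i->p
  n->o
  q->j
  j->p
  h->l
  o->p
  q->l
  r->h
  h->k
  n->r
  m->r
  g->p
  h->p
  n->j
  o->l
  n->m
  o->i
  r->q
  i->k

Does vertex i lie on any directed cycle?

i is on a cycle iff i can reach itself via ≥1 edge.
i → q → o → i — yes.

Yes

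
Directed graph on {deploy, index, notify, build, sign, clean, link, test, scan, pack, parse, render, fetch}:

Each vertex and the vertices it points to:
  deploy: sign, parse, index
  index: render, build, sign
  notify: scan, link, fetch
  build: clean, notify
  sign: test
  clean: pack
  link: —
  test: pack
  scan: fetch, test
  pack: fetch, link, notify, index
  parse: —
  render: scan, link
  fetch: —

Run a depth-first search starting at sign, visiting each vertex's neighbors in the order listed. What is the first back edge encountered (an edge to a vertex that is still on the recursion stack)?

scan→test

DFS from sign (visiting each vertex's neighbors in the order listed); mark gray on enter, black on exit:
sign gray
  test gray
    pack gray
      fetch gray
      fetch black
      link gray
      link black
      notify gray
        scan gray
          scan→fetch: fetch black — skip
          scan→test: test is gray → back edge
First back edge: scan → test.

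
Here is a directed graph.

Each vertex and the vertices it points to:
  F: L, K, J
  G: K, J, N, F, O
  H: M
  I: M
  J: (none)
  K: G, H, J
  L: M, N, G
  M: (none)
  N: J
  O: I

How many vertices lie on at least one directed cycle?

4

A vertex is on a directed cycle iff it belongs to a strongly connected component of size ≥ 2 (or has a self-loop).
The vertices on cycles are {F, G, K, L} — 4 in total.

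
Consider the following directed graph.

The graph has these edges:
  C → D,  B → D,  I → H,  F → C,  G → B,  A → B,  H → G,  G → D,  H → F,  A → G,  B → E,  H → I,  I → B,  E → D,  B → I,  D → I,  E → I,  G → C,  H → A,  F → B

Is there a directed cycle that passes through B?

B is on a cycle iff B can reach itself via ≥1 edge.
B → I → B — yes.

Yes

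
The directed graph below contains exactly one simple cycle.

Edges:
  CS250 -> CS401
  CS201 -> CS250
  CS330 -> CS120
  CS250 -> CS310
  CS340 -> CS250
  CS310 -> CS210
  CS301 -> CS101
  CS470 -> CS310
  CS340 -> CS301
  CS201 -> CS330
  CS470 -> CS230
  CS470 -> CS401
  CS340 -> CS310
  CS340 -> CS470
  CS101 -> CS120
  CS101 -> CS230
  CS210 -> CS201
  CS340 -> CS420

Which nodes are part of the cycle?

CS201, CS210, CS250, CS310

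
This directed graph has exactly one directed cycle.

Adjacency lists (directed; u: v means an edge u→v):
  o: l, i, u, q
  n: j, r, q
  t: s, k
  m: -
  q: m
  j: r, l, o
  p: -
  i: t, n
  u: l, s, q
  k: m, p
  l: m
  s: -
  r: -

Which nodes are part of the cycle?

DFS with gray/black marking from i:
i gray
  t gray
    s gray
    s black
    k gray
      m gray
      m black
      p gray
      p black
    k black
  t black
  n gray
    j gray
      r gray
      r black
      l gray
        l→m: m black — skip
      l black
      o gray
        o→l: l black — skip
        o→i: i is gray → back edge
Back edge closes the cycle i → n → j → o → i; its vertices are {i, j, n, o}.

i, j, n, o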